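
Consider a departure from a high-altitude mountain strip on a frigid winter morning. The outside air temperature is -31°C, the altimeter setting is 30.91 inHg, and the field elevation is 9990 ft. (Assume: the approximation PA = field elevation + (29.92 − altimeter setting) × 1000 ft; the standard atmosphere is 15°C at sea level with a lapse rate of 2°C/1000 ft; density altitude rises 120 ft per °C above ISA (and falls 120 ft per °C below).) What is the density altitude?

5640 ft

Pressure altitude = 9990 + (29.92 − 30.91) × 1000 = 9990 + (-990) = 9000 ft.
ISA temperature at 9000 ft = 15 − 2 × (9000/1000) = -3°C.
ISA deviation = -31 − (-3) = -28°C.
Density altitude = 9000 + 120 × (-28) = 5640 ft.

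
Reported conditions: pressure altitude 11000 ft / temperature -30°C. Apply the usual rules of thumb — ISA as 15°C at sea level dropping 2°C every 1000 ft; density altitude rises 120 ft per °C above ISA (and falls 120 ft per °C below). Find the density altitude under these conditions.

ISA temperature at 11000 ft = 15 − 2 × (11000/1000) = -7°C.
ISA deviation = -30 − (-7) = -23°C.
Density altitude = 11000 + 120 × (-23) = 11000 + (-2760) = 8240 ft.

8240 ft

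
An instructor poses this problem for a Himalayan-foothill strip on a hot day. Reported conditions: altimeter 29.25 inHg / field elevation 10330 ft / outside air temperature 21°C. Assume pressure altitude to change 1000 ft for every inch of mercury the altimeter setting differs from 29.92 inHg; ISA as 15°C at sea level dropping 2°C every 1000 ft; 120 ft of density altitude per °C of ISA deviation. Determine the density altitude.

14360 ft

Pressure altitude = 10330 + (29.92 − 29.25) × 1000 = 10330 + (+670) = 11000 ft.
ISA temperature at 11000 ft = 15 − 2 × (11000/1000) = -7°C.
ISA deviation = 21 − (-7) = +28°C.
Density altitude = 11000 + 120 × (28) = 14360 ft.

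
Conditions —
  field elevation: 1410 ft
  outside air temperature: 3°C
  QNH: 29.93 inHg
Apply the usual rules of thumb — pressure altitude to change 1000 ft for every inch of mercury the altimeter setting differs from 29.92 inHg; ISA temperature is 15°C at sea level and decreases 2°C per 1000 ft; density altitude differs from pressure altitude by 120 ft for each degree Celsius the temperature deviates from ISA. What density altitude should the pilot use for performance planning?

Pressure altitude = 1410 + (29.92 − 29.93) × 1000 = 1410 + (-10) = 1400 ft.
ISA temperature at 1400 ft = 15 − 2 × (1400/1000) = 12.2°C.
ISA deviation = 3 − 12.2 = -9.2°C.
Density altitude = 1400 + 120 × (-9.2) = 296 ft.

296 ft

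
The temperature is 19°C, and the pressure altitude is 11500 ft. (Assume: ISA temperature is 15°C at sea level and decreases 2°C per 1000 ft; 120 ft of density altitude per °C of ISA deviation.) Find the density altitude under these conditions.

ISA temperature at 11500 ft = 15 − 2 × (11500/1000) = -8°C.
ISA deviation = 19 − (-8) = +27°C.
Density altitude = 11500 + 120 × (27) = 11500 + (+3240) = 14740 ft.

14740 ft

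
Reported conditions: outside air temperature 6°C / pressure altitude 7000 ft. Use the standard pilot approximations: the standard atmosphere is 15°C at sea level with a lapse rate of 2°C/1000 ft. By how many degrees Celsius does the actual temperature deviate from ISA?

ISA temperature at 7000 ft = 15 − 2 × (7000/1000) = 1°C.
Deviation = OAT − ISA = 6 − 1 = +5°C.

ISA+5°C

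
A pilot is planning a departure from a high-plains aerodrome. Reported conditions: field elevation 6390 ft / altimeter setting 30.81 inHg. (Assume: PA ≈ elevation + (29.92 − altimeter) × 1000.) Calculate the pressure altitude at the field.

Pressure correction = (29.92 − 30.81) × 1000 = -890 ft.
Pressure altitude = 6390 + (-890) = 5500 ft.

5500 ft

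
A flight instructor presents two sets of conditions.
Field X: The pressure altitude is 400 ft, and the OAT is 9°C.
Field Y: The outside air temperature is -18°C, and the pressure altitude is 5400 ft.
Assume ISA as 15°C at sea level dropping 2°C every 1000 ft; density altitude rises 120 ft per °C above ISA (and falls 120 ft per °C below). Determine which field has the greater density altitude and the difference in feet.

Field Y by 2960 ft

Field X: ISA temp = 14.2°C, deviation -5.2°C, DA = 400 + 120 × (-5.2) = -224 ft.
Field Y: ISA temp = 4.2°C, deviation -22.2°C, DA = 5400 + 120 × (-22.2) = 2736 ft.
Field Y is higher by 2736 − (-224) = 2960 ft.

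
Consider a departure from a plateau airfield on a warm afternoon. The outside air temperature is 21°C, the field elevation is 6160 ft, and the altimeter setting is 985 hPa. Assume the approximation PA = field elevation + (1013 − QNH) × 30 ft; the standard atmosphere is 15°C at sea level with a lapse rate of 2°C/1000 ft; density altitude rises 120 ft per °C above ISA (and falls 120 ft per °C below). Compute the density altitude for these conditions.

Pressure altitude = 6160 + (1013 − 985) × 30 = 6160 + (+840) = 7000 ft.
ISA temperature at 7000 ft = 15 − 2 × (7000/1000) = 1°C.
ISA deviation = 21 − 1 = +20°C.
Density altitude = 7000 + 120 × (20) = 9400 ft.

9400 ft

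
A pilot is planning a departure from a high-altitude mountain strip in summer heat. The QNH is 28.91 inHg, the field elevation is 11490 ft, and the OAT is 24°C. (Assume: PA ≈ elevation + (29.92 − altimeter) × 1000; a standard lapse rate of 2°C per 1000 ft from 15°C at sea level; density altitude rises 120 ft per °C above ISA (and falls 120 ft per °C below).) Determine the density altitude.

16580 ft

Pressure altitude = 11490 + (29.92 − 28.91) × 1000 = 11490 + (+1010) = 12500 ft.
ISA temperature at 12500 ft = 15 − 2 × (12500/1000) = -10°C.
ISA deviation = 24 − (-10) = +34°C.
Density altitude = 12500 + 120 × (34) = 16580 ft.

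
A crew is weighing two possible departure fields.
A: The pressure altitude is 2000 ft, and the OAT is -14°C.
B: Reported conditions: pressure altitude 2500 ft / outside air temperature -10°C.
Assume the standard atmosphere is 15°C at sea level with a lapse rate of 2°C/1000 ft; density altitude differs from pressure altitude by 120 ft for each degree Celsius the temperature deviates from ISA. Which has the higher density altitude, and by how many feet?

B by 1100 ft

A: ISA temp = 11°C, deviation -25°C, DA = 2000 + 120 × (-25) = -1000 ft.
B: ISA temp = 10°C, deviation -20°C, DA = 2500 + 120 × (-20) = 100 ft.
B is higher by 100 − (-1000) = 1100 ft.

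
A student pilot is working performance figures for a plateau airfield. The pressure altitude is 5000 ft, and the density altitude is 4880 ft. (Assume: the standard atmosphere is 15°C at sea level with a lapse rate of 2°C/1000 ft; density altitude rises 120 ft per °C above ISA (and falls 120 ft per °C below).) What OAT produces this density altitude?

4°C

Density altitude − pressure altitude = 4880 − 5000 = -120 ft.
At 120 ft/°C that is an ISA deviation of -120/120 = -1°C.
ISA temperature at 5000 ft = 15 − 2 × (5000/1000) = 5°C.
OAT = ISA + deviation = 5 + (-1) = 4°C.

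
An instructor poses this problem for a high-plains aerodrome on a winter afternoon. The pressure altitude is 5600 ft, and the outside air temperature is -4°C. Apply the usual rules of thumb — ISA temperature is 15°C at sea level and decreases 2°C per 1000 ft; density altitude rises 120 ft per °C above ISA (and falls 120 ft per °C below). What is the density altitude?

4664 ft

ISA temperature at 5600 ft = 15 − 2 × (5600/1000) = 3.8°C.
ISA deviation = -4 − 3.8 = -7.8°C.
Density altitude = 5600 + 120 × (-7.8) = 5600 + (-936) = 4664 ft.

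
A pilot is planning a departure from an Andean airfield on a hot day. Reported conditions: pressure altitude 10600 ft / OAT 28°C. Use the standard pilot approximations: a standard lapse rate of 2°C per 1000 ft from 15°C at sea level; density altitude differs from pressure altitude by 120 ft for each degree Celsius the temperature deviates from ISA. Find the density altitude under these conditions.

14704 ft

ISA temperature at 10600 ft = 15 − 2 × (10600/1000) = -6.2°C.
ISA deviation = 28 − (-6.2) = +34.2°C.
Density altitude = 10600 + 120 × (34.2) = 10600 + (+4104) = 14704 ft.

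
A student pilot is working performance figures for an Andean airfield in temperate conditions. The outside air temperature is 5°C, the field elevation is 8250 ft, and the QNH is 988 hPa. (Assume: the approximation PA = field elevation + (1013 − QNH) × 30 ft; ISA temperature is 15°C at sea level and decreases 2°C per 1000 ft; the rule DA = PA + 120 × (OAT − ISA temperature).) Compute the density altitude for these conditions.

Pressure altitude = 8250 + (1013 − 988) × 30 = 8250 + (+750) = 9000 ft.
ISA temperature at 9000 ft = 15 − 2 × (9000/1000) = -3°C.
ISA deviation = 5 − (-3) = +8°C.
Density altitude = 9000 + 120 × (8) = 9960 ft.

9960 ft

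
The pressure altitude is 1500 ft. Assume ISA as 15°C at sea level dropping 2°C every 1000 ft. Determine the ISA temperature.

ISA temperature = 15 − 2 × (1500/1000) = 15 − 3 = 12°C.

12°C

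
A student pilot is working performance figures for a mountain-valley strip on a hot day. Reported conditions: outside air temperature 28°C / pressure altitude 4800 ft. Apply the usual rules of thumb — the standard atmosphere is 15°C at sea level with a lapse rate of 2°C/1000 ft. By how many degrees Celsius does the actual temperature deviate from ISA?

ISA+22.6°C

ISA temperature at 4800 ft = 15 − 2 × (4800/1000) = 5.4°C.
Deviation = OAT − ISA = 28 − 5.4 = +22.6°C.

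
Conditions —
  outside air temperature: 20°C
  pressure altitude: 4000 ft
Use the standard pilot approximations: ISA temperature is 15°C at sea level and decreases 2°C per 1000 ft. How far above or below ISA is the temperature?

ISA+13°C

ISA temperature at 4000 ft = 15 − 2 × (4000/1000) = 7°C.
Deviation = OAT − ISA = 20 − 7 = +13°C.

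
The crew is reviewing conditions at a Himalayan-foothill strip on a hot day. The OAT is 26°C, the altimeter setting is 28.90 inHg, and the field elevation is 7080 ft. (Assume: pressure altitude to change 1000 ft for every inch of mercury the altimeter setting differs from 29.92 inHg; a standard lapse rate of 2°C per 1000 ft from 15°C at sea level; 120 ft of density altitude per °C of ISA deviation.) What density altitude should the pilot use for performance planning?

Pressure altitude = 7080 + (29.92 − 28.90) × 1000 = 7080 + (+1020) = 8100 ft.
ISA temperature at 8100 ft = 15 − 2 × (8100/1000) = -1.2°C.
ISA deviation = 26 − (-1.2) = +27.2°C.
Density altitude = 8100 + 120 × (27.2) = 11364 ft.

11364 ft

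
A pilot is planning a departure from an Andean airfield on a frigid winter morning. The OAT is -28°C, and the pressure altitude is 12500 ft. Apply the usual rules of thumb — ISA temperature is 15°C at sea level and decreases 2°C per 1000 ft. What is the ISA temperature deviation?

ISA temperature at 12500 ft = 15 − 2 × (12500/1000) = -10°C.
Deviation = OAT − ISA = -28 − (-10) = -18°C.

ISA-18°C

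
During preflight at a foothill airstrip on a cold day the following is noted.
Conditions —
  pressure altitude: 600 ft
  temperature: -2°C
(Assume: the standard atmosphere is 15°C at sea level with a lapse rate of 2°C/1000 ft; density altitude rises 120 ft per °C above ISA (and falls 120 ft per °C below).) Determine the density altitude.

-1296 ft

ISA temperature at 600 ft = 15 − 2 × (600/1000) = 13.8°C.
ISA deviation = -2 − 13.8 = -15.8°C.
Density altitude = 600 + 120 × (-15.8) = 600 + (-1896) = -1296 ft.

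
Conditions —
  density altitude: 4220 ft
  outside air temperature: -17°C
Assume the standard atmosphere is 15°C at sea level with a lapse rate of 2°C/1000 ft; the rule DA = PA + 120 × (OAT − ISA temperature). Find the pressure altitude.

6500 ft

DA = PA + 120 × (OAT − (15 − 2·PA/1000)) = PA + 120·OAT − 1800 + 0.24·PA = 1.24·PA + 120·OAT − 1800.
So 1.24·PA = 4220 − 120 × (-17) + 1800 = 8060.
PA = 8060 / 1.24 = 6500 ft.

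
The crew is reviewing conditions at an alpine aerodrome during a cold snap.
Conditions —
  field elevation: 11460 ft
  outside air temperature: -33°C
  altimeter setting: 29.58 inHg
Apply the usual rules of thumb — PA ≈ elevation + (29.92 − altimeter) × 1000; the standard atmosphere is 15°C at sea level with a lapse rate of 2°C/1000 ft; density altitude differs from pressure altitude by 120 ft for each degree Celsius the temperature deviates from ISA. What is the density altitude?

8872 ft

Pressure altitude = 11460 + (29.92 − 29.58) × 1000 = 11460 + (+340) = 11800 ft.
ISA temperature at 11800 ft = 15 − 2 × (11800/1000) = -8.6°C.
ISA deviation = -33 − (-8.6) = -24.4°C.
Density altitude = 11800 + 120 × (-24.4) = 8872 ft.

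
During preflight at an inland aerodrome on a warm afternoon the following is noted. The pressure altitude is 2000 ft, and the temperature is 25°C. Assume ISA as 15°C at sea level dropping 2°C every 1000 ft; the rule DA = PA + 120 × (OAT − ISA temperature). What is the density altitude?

ISA temperature at 2000 ft = 15 − 2 × (2000/1000) = 11°C.
ISA deviation = 25 − 11 = +14°C.
Density altitude = 2000 + 120 × (14) = 2000 + (+1680) = 3680 ft.

3680 ft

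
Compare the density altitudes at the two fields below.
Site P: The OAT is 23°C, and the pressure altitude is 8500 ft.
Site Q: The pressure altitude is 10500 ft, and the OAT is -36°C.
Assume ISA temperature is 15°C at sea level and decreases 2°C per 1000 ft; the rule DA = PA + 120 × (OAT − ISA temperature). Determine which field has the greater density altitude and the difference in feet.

Site P by 4600 ft

Site P: ISA temp = -2°C, deviation +25°C, DA = 8500 + 120 × 25 = 11500 ft.
Site Q: ISA temp = -6°C, deviation -30°C, DA = 10500 + 120 × (-30) = 6900 ft.
Site P is higher by 11500 − 6900 = 4600 ft.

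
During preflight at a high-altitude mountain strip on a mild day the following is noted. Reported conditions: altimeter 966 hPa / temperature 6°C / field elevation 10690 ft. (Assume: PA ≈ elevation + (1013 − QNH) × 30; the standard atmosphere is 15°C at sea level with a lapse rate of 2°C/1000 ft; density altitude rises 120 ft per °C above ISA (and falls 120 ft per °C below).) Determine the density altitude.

Pressure altitude = 10690 + (1013 − 966) × 30 = 10690 + (+1410) = 12100 ft.
ISA temperature at 12100 ft = 15 − 2 × (12100/1000) = -9.2°C.
ISA deviation = 6 − (-9.2) = +15.2°C.
Density altitude = 12100 + 120 × (15.2) = 13924 ft.

13924 ft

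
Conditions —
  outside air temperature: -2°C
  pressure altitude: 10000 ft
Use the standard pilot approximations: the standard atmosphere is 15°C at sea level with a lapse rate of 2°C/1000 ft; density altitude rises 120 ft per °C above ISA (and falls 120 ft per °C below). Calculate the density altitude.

ISA temperature at 10000 ft = 15 − 2 × (10000/1000) = -5°C.
ISA deviation = -2 − (-5) = +3°C.
Density altitude = 10000 + 120 × (3) = 10000 + (+360) = 10360 ft.

10360 ft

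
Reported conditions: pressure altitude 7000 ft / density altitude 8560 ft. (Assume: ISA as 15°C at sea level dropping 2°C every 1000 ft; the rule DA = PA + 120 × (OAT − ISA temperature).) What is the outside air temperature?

Density altitude − pressure altitude = 8560 − 7000 = +1560 ft.
At 120 ft/°C that is an ISA deviation of 1560/120 = +13°C.
ISA temperature at 7000 ft = 15 − 2 × (7000/1000) = 1°C.
OAT = ISA + deviation = 1 + (+13) = 14°C.

14°C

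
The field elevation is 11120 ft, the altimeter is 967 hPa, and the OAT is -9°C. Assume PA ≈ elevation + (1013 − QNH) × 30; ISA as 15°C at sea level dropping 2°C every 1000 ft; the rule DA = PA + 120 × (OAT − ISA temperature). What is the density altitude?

Pressure altitude = 11120 + (1013 − 967) × 30 = 11120 + (+1380) = 12500 ft.
ISA temperature at 12500 ft = 15 − 2 × (12500/1000) = -10°C.
ISA deviation = -9 − (-10) = +1°C.
Density altitude = 12500 + 120 × (1) = 12620 ft.

12620 ft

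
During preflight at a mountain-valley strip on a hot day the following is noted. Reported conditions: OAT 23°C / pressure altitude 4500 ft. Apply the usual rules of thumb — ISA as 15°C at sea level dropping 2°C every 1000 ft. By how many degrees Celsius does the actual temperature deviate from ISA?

ISA+17°C

ISA temperature at 4500 ft = 15 − 2 × (4500/1000) = 6°C.
Deviation = OAT − ISA = 23 − 6 = +17°C.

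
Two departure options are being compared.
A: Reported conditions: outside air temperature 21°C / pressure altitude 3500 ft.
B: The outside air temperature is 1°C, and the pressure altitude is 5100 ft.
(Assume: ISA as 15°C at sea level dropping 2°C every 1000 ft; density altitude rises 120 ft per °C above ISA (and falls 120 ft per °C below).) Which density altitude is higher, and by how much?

A: ISA temp = 8°C, deviation +13°C, DA = 3500 + 120 × 13 = 5060 ft.
B: ISA temp = 4.8°C, deviation -3.8°C, DA = 5100 + 120 × (-3.8) = 4644 ft.
A is higher by 5060 − 4644 = 416 ft.

A by 416 ft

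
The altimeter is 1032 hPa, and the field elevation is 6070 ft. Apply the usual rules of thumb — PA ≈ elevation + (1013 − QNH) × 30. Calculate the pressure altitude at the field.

5500 ft

Pressure correction = (1013 − 1032) × 30 = -570 ft.
Pressure altitude = 6070 + (-570) = 5500 ft.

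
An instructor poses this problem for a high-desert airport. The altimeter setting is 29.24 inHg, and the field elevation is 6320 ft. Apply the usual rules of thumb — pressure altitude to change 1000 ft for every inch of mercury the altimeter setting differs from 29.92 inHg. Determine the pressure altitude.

7000 ft

Pressure correction = (29.92 − 29.24) × 1000 = +680 ft.
Pressure altitude = 6320 + (+680) = 7000 ft.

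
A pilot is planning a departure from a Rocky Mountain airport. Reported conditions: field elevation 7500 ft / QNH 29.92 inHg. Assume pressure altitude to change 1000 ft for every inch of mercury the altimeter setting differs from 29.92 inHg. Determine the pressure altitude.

7500 ft

Pressure correction = (29.92 − 29.92) × 1000 = 0 ft.
Pressure altitude = 7500 + (0) = 7500 ft.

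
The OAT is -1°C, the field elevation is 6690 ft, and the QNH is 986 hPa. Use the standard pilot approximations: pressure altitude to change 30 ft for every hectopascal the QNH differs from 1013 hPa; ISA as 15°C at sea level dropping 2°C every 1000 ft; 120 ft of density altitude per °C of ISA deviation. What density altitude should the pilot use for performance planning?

7380 ft

Pressure altitude = 6690 + (1013 − 986) × 30 = 6690 + (+810) = 7500 ft.
ISA temperature at 7500 ft = 15 − 2 × (7500/1000) = 0°C.
ISA deviation = -1 − 0 = -1°C.
Density altitude = 7500 + 120 × (-1) = 7380 ft.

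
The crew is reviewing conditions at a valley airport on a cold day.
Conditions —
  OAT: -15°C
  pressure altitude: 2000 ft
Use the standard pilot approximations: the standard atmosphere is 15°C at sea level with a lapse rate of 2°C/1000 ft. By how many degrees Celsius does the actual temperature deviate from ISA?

ISA-26°C

ISA temperature at 2000 ft = 15 − 2 × (2000/1000) = 11°C.
Deviation = OAT − ISA = -15 − 11 = -26°C.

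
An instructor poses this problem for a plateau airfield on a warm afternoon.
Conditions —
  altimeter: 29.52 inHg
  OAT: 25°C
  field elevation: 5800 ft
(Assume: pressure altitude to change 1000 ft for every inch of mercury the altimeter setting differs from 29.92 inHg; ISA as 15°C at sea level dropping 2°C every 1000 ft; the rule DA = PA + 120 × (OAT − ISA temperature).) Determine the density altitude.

Pressure altitude = 5800 + (29.92 − 29.52) × 1000 = 5800 + (+400) = 6200 ft.
ISA temperature at 6200 ft = 15 − 2 × (6200/1000) = 2.6°C.
ISA deviation = 25 − 2.6 = +22.4°C.
Density altitude = 6200 + 120 × (22.4) = 8888 ft.

8888 ft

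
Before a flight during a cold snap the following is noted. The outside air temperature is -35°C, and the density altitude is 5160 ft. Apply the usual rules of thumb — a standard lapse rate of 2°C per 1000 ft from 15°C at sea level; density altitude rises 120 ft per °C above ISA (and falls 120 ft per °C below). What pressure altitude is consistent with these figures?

9000 ft

DA = PA + 120 × (OAT − (15 − 2·PA/1000)) = PA + 120·OAT − 1800 + 0.24·PA = 1.24·PA + 120·OAT − 1800.
So 1.24·PA = 5160 − 120 × (-35) + 1800 = 11160.
PA = 11160 / 1.24 = 9000 ft.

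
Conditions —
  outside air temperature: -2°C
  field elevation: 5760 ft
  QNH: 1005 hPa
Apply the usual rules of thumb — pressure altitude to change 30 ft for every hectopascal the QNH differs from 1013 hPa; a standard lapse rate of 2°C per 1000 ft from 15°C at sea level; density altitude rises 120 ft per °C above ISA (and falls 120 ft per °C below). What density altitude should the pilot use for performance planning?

5400 ft

Pressure altitude = 5760 + (1013 − 1005) × 30 = 5760 + (+240) = 6000 ft.
ISA temperature at 6000 ft = 15 − 2 × (6000/1000) = 3°C.
ISA deviation = -2 − 3 = -5°C.
Density altitude = 6000 + 120 × (-5) = 5400 ft.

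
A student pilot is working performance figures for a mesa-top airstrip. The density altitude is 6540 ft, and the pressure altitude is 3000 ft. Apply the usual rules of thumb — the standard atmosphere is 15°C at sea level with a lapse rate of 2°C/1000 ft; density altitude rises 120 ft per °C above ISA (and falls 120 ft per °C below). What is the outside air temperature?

Density altitude − pressure altitude = 6540 − 3000 = +3540 ft.
At 120 ft/°C that is an ISA deviation of 3540/120 = +29.5°C.
ISA temperature at 3000 ft = 15 − 2 × (3000/1000) = 9°C.
OAT = ISA + deviation = 9 + (+29.5) = 38.5°C.

38.5°C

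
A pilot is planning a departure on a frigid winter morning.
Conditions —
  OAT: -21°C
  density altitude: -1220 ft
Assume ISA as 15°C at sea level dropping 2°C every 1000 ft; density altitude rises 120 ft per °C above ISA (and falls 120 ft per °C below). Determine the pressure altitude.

2500 ft

DA = PA + 120 × (OAT − (15 − 2·PA/1000)) = PA + 120·OAT − 1800 + 0.24·PA = 1.24·PA + 120·OAT − 1800.
So 1.24·PA = -1220 − 120 × (-21) + 1800 = 3100.
PA = 3100 / 1.24 = 2500 ft.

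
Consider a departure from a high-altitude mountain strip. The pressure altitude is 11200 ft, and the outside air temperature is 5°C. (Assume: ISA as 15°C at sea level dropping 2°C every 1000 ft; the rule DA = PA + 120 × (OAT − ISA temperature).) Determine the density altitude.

ISA temperature at 11200 ft = 15 − 2 × (11200/1000) = -7.4°C.
ISA deviation = 5 − (-7.4) = +12.4°C.
Density altitude = 11200 + 120 × (12.4) = 11200 + (+1488) = 12688 ft.

12688 ft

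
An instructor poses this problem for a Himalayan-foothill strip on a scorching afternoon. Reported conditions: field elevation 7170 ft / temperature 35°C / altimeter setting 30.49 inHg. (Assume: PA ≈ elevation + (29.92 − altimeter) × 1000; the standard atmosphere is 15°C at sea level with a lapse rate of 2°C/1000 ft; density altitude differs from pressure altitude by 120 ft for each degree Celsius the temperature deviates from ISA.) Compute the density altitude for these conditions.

10584 ft

Pressure altitude = 7170 + (29.92 − 30.49) × 1000 = 7170 + (-570) = 6600 ft.
ISA temperature at 6600 ft = 15 − 2 × (6600/1000) = 1.8°C.
ISA deviation = 35 − 1.8 = +33.2°C.
Density altitude = 6600 + 120 × (33.2) = 10584 ft.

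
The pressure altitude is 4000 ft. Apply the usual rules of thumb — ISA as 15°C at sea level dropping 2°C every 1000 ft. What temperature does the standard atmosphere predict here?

7°C

ISA temperature = 15 − 2 × (4000/1000) = 15 − 8 = 7°C.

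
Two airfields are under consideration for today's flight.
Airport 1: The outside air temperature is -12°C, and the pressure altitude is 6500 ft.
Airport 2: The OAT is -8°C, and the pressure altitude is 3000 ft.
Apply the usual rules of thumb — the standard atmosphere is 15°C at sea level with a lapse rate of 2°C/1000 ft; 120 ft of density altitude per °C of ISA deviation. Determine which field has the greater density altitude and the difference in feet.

Airport 1 by 3860 ft

Airport 1: ISA temp = 2°C, deviation -14°C, DA = 6500 + 120 × (-14) = 4820 ft.
Airport 2: ISA temp = 9°C, deviation -17°C, DA = 3000 + 120 × (-17) = 960 ft.
Airport 1 is higher by 4820 − 960 = 3860 ft.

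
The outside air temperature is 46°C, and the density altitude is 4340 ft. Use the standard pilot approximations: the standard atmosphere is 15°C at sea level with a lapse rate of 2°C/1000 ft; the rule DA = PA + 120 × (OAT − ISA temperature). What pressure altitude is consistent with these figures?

DA = PA + 120 × (OAT − (15 − 2·PA/1000)) = PA + 120·OAT − 1800 + 0.24·PA = 1.24·PA + 120·OAT − 1800.
So 1.24·PA = 4340 − 120 × 46 + 1800 = 620.
PA = 620 / 1.24 = 500 ft.

500 ft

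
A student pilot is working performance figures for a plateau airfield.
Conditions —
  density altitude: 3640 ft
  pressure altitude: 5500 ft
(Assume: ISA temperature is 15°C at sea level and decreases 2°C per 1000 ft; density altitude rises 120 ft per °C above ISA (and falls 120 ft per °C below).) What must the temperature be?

-11.5°C

Density altitude − pressure altitude = 3640 − 5500 = -1860 ft.
At 120 ft/°C that is an ISA deviation of -1860/120 = -15.5°C.
ISA temperature at 5500 ft = 15 − 2 × (5500/1000) = 4°C.
OAT = ISA + deviation = 4 + (-15.5) = -11.5°C.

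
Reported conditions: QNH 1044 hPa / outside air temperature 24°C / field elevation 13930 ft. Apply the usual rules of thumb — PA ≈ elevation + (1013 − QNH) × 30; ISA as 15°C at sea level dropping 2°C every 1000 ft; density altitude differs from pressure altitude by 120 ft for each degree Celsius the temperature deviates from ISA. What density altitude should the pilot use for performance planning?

17200 ft

Pressure altitude = 13930 + (1013 − 1044) × 30 = 13930 + (-930) = 13000 ft.
ISA temperature at 13000 ft = 15 − 2 × (13000/1000) = -11°C.
ISA deviation = 24 − (-11) = +35°C.
Density altitude = 13000 + 120 × (35) = 17200 ft.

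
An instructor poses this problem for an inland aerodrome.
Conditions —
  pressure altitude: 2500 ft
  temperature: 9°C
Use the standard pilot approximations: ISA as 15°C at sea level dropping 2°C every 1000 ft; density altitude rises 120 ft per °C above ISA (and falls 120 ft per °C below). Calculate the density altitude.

2380 ft

ISA temperature at 2500 ft = 15 − 2 × (2500/1000) = 10°C.
ISA deviation = 9 − 10 = -1°C.
Density altitude = 2500 + 120 × (-1) = 2500 + (-120) = 2380 ft.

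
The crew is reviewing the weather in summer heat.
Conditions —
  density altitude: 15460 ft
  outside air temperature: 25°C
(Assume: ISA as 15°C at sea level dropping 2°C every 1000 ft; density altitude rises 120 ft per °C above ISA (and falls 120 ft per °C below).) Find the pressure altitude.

11500 ft

DA = PA + 120 × (OAT − (15 − 2·PA/1000)) = PA + 120·OAT − 1800 + 0.24·PA = 1.24·PA + 120·OAT − 1800.
So 1.24·PA = 15460 − 120 × 25 + 1800 = 14260.
PA = 14260 / 1.24 = 11500 ft.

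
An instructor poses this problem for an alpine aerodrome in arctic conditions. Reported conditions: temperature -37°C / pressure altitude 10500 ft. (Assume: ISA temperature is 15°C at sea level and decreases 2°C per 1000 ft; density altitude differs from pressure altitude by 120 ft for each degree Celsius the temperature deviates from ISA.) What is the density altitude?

6780 ft

ISA temperature at 10500 ft = 15 − 2 × (10500/1000) = -6°C.
ISA deviation = -37 − (-6) = -31°C.
Density altitude = 10500 + 120 × (-31) = 10500 + (-3720) = 6780 ft.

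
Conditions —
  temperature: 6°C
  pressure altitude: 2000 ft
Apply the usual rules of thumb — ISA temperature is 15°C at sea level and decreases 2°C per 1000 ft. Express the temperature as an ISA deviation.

ISA-5°C

ISA temperature at 2000 ft = 15 − 2 × (2000/1000) = 11°C.
Deviation = OAT − ISA = 6 − 11 = -5°C.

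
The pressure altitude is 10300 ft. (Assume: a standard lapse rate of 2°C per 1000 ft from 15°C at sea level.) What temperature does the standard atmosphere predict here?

ISA temperature = 15 − 2 × (10300/1000) = 15 − 20.6 = -5.6°C.

-5.6°C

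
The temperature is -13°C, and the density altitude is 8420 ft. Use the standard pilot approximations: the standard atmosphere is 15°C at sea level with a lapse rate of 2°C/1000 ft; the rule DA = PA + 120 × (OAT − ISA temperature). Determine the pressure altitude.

DA = PA + 120 × (OAT − (15 − 2·PA/1000)) = PA + 120·OAT − 1800 + 0.24·PA = 1.24·PA + 120·OAT − 1800.
So 1.24·PA = 8420 − 120 × (-13) + 1800 = 11780.
PA = 11780 / 1.24 = 9500 ft.

9500 ft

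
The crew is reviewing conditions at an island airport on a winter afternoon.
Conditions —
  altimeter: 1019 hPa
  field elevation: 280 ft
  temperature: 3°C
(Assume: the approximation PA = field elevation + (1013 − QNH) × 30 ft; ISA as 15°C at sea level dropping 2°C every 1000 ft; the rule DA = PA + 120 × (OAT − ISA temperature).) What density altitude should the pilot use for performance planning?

-1316 ft

Pressure altitude = 280 + (1013 − 1019) × 30 = 280 + (-180) = 100 ft.
ISA temperature at 100 ft = 15 − 2 × (100/1000) = 14.8°C.
ISA deviation = 3 − 14.8 = -11.8°C.
Density altitude = 100 + 120 × (-11.8) = -1316 ft.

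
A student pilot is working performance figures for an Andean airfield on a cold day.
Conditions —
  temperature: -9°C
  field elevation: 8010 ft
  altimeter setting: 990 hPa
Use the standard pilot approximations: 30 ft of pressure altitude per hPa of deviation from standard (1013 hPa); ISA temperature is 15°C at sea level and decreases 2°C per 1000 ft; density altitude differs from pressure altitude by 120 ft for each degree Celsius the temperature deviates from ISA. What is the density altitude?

7908 ft

Pressure altitude = 8010 + (1013 − 990) × 30 = 8010 + (+690) = 8700 ft.
ISA temperature at 8700 ft = 15 − 2 × (8700/1000) = -2.4°C.
ISA deviation = -9 − (-2.4) = -6.6°C.
Density altitude = 8700 + 120 × (-6.6) = 7908 ft.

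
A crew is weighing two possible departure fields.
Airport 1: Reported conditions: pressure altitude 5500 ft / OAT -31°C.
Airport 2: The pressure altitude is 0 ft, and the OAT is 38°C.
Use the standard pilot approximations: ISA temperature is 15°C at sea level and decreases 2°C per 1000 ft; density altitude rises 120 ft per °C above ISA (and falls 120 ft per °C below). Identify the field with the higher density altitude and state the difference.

Airport 2 by 1460 ft

Airport 1: ISA temp = 4°C, deviation -35°C, DA = 5500 + 120 × (-35) = 1300 ft.
Airport 2: ISA temp = 15°C, deviation +23°C, DA = 0 + 120 × 23 = 2760 ft.
Airport 2 is higher by 2760 − 1300 = 1460 ft.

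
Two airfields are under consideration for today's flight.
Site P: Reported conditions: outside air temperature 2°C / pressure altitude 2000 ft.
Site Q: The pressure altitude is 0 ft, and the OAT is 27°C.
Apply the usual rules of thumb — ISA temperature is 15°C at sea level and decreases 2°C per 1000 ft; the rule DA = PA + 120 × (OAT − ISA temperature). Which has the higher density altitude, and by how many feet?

Site P: ISA temp = 11°C, deviation -9°C, DA = 2000 + 120 × (-9) = 920 ft.
Site Q: ISA temp = 15°C, deviation +12°C, DA = 0 + 120 × 12 = 1440 ft.
Site Q is higher by 1440 − 920 = 520 ft.

Site Q by 520 ft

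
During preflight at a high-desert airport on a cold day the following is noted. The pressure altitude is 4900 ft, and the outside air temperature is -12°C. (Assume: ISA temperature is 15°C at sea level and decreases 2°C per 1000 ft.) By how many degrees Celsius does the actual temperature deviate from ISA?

ISA temperature at 4900 ft = 15 − 2 × (4900/1000) = 5.2°C.
Deviation = OAT − ISA = -12 − 5.2 = -17.2°C.

ISA-17.2°C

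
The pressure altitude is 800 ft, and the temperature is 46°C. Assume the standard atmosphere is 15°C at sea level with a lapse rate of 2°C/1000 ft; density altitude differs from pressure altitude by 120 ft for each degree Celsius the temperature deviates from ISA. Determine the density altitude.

ISA temperature at 800 ft = 15 − 2 × (800/1000) = 13.4°C.
ISA deviation = 46 − 13.4 = +32.6°C.
Density altitude = 800 + 120 × (32.6) = 800 + (+3912) = 4712 ft.

4712 ft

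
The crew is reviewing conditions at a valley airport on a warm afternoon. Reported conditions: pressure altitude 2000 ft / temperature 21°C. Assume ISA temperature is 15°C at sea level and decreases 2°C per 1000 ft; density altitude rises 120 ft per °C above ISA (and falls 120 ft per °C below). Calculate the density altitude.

ISA temperature at 2000 ft = 15 − 2 × (2000/1000) = 11°C.
ISA deviation = 21 − 11 = +10°C.
Density altitude = 2000 + 120 × (10) = 2000 + (+1200) = 3200 ft.

3200 ft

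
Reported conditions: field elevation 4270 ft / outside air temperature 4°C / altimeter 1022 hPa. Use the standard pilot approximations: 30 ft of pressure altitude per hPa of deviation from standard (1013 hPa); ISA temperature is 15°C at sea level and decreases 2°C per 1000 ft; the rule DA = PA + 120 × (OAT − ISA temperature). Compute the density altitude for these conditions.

Pressure altitude = 4270 + (1013 − 1022) × 30 = 4270 + (-270) = 4000 ft.
ISA temperature at 4000 ft = 15 − 2 × (4000/1000) = 7°C.
ISA deviation = 4 − 7 = -3°C.
Density altitude = 4000 + 120 × (-3) = 3640 ft.

3640 ft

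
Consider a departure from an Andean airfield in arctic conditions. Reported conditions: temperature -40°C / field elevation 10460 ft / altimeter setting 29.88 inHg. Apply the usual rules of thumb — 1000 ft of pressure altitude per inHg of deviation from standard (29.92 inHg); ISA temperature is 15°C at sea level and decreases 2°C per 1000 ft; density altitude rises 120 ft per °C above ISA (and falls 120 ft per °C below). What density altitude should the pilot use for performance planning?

Pressure altitude = 10460 + (29.92 − 29.88) × 1000 = 10460 + (+40) = 10500 ft.
ISA temperature at 10500 ft = 15 − 2 × (10500/1000) = -6°C.
ISA deviation = -40 − (-6) = -34°C.
Density altitude = 10500 + 120 × (-34) = 6420 ft.

6420 ft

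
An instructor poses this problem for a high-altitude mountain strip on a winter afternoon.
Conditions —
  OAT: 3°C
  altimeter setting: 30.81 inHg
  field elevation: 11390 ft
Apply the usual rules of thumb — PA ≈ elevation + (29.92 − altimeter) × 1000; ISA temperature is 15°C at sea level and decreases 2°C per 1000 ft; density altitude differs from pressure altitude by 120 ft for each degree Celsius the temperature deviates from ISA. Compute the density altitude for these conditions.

Pressure altitude = 11390 + (29.92 − 30.81) × 1000 = 11390 + (-890) = 10500 ft.
ISA temperature at 10500 ft = 15 − 2 × (10500/1000) = -6°C.
ISA deviation = 3 − (-6) = +9°C.
Density altitude = 10500 + 120 × (9) = 11580 ft.

11580 ft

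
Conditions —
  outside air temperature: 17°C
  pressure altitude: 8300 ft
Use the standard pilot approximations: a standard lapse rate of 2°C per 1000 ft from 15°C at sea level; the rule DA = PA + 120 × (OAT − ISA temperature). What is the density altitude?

10532 ft

ISA temperature at 8300 ft = 15 − 2 × (8300/1000) = -1.6°C.
ISA deviation = 17 − (-1.6) = +18.6°C.
Density altitude = 8300 + 120 × (18.6) = 8300 + (+2232) = 10532 ft.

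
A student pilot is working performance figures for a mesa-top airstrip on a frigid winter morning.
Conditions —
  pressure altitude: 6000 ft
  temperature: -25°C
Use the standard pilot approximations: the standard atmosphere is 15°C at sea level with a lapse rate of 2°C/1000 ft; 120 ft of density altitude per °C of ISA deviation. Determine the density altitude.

ISA temperature at 6000 ft = 15 − 2 × (6000/1000) = 3°C.
ISA deviation = -25 − 3 = -28°C.
Density altitude = 6000 + 120 × (-28) = 6000 + (-3360) = 2640 ft.

2640 ft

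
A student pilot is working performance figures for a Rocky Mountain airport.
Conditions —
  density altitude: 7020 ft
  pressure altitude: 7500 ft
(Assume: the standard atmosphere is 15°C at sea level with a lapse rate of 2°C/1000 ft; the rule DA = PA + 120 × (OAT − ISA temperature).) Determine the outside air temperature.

Density altitude − pressure altitude = 7020 − 7500 = -480 ft.
At 120 ft/°C that is an ISA deviation of -480/120 = -4°C.
ISA temperature at 7500 ft = 15 − 2 × (7500/1000) = 0°C.
OAT = ISA + deviation = 0 + (-4) = -4°C.

-4°C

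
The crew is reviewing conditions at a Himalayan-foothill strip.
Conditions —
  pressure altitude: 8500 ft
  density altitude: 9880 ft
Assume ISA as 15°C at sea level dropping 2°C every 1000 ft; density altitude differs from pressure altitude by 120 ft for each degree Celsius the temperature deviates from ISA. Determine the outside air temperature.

Density altitude − pressure altitude = 9880 − 8500 = +1380 ft.
At 120 ft/°C that is an ISA deviation of 1380/120 = +11.5°C.
ISA temperature at 8500 ft = 15 − 2 × (8500/1000) = -2°C.
OAT = ISA + deviation = -2 + (+11.5) = 9.5°C.

9.5°C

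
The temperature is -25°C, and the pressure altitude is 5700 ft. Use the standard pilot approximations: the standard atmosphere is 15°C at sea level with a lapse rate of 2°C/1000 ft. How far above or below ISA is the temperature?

ISA-28.6°C

ISA temperature at 5700 ft = 15 − 2 × (5700/1000) = 3.6°C.
Deviation = OAT − ISA = -25 − 3.6 = -28.6°C.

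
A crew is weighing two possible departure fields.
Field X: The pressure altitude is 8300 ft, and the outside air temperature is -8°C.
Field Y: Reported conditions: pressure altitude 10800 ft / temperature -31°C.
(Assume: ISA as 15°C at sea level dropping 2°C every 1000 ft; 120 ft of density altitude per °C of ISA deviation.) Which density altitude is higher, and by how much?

Field X: ISA temp = -1.6°C, deviation -6.4°C, DA = 8300 + 120 × (-6.4) = 7532 ft.
Field Y: ISA temp = -6.6°C, deviation -24.4°C, DA = 10800 + 120 × (-24.4) = 7872 ft.
Field Y is higher by 7872 − 7532 = 340 ft.

Field Y by 340 ft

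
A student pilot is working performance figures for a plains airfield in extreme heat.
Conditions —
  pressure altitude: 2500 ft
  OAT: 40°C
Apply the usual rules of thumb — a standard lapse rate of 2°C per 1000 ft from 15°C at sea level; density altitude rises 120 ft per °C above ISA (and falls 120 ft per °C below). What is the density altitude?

6100 ft

ISA temperature at 2500 ft = 15 − 2 × (2500/1000) = 10°C.
ISA deviation = 40 − 10 = +30°C.
Density altitude = 2500 + 120 × (30) = 2500 + (+3600) = 6100 ft.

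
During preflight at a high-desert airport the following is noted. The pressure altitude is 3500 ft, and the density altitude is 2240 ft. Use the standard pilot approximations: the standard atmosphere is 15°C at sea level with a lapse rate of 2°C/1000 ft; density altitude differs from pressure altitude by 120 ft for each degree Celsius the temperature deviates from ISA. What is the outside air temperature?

-2.5°C

Density altitude − pressure altitude = 2240 − 3500 = -1260 ft.
At 120 ft/°C that is an ISA deviation of -1260/120 = -10.5°C.
ISA temperature at 3500 ft = 15 − 2 × (3500/1000) = 8°C.
OAT = ISA + deviation = 8 + (-10.5) = -2.5°C.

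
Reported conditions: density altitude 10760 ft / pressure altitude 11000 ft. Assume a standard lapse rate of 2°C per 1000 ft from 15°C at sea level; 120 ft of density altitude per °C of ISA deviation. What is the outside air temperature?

Density altitude − pressure altitude = 10760 − 11000 = -240 ft.
At 120 ft/°C that is an ISA deviation of -240/120 = -2°C.
ISA temperature at 11000 ft = 15 − 2 × (11000/1000) = -7°C.
OAT = ISA + deviation = -7 + (-2) = -9°C.

-9°C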